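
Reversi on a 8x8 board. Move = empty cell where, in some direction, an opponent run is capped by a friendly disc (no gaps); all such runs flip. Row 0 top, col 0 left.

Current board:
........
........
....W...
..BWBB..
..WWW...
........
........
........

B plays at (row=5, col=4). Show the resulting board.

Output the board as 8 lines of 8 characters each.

Place B at (5,4); scan 8 dirs for brackets.
Dir NW: opp run (4,3) capped by B -> flip
Dir N: opp run (4,4) capped by B -> flip
Dir NE: first cell '.' (not opp) -> no flip
Dir W: first cell '.' (not opp) -> no flip
Dir E: first cell '.' (not opp) -> no flip
Dir SW: first cell '.' (not opp) -> no flip
Dir S: first cell '.' (not opp) -> no flip
Dir SE: first cell '.' (not opp) -> no flip
All flips: (4,3) (4,4)

Answer: ........
........
....W...
..BWBB..
..WBB...
....B...
........
........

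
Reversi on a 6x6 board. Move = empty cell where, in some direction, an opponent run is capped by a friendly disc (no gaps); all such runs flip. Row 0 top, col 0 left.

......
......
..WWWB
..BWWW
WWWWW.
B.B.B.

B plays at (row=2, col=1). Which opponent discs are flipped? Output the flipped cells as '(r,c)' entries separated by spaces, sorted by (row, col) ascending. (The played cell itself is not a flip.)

Dir NW: first cell '.' (not opp) -> no flip
Dir N: first cell '.' (not opp) -> no flip
Dir NE: first cell '.' (not opp) -> no flip
Dir W: first cell '.' (not opp) -> no flip
Dir E: opp run (2,2) (2,3) (2,4) capped by B -> flip
Dir SW: first cell '.' (not opp) -> no flip
Dir S: first cell '.' (not opp) -> no flip
Dir SE: first cell 'B' (not opp) -> no flip

Answer: (2,2) (2,3) (2,4)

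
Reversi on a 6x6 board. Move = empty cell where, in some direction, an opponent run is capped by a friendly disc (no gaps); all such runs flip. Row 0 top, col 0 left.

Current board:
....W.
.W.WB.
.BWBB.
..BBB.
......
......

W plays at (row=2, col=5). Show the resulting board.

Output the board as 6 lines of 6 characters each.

Place W at (2,5); scan 8 dirs for brackets.
Dir NW: opp run (1,4), next='.' -> no flip
Dir N: first cell '.' (not opp) -> no flip
Dir NE: edge -> no flip
Dir W: opp run (2,4) (2,3) capped by W -> flip
Dir E: edge -> no flip
Dir SW: opp run (3,4), next='.' -> no flip
Dir S: first cell '.' (not opp) -> no flip
Dir SE: edge -> no flip
All flips: (2,3) (2,4)

Answer: ....W.
.W.WB.
.BWWWW
..BBB.
......
......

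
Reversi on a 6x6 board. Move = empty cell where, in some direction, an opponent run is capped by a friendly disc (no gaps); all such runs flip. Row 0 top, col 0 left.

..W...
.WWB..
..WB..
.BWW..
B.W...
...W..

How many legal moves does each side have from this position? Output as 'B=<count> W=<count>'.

-- B to move --
(0,0): no bracket -> illegal
(0,1): flips 1 -> legal
(0,3): no bracket -> illegal
(1,0): flips 2 -> legal
(2,0): no bracket -> illegal
(2,1): flips 1 -> legal
(2,4): no bracket -> illegal
(3,4): flips 2 -> legal
(4,1): flips 1 -> legal
(4,3): flips 1 -> legal
(4,4): no bracket -> illegal
(5,1): no bracket -> illegal
(5,2): no bracket -> illegal
(5,4): no bracket -> illegal
B mobility = 6
-- W to move --
(0,3): flips 2 -> legal
(0,4): flips 1 -> legal
(1,4): flips 2 -> legal
(2,0): flips 1 -> legal
(2,1): no bracket -> illegal
(2,4): flips 2 -> legal
(3,0): flips 1 -> legal
(3,4): flips 1 -> legal
(4,1): no bracket -> illegal
(5,0): no bracket -> illegal
(5,1): no bracket -> illegal
W mobility = 7

Answer: B=6 W=7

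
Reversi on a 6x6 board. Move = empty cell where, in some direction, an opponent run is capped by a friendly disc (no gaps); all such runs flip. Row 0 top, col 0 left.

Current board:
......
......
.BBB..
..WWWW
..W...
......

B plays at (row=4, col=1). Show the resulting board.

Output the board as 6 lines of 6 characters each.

Place B at (4,1); scan 8 dirs for brackets.
Dir NW: first cell '.' (not opp) -> no flip
Dir N: first cell '.' (not opp) -> no flip
Dir NE: opp run (3,2) capped by B -> flip
Dir W: first cell '.' (not opp) -> no flip
Dir E: opp run (4,2), next='.' -> no flip
Dir SW: first cell '.' (not opp) -> no flip
Dir S: first cell '.' (not opp) -> no flip
Dir SE: first cell '.' (not opp) -> no flip
All flips: (3,2)

Answer: ......
......
.BBB..
..BWWW
.BW...
......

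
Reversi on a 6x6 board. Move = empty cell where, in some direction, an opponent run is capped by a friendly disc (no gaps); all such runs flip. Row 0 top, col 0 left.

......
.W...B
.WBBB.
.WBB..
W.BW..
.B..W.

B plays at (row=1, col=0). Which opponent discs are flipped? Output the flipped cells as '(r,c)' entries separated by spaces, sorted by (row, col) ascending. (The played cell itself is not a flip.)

Dir NW: edge -> no flip
Dir N: first cell '.' (not opp) -> no flip
Dir NE: first cell '.' (not opp) -> no flip
Dir W: edge -> no flip
Dir E: opp run (1,1), next='.' -> no flip
Dir SW: edge -> no flip
Dir S: first cell '.' (not opp) -> no flip
Dir SE: opp run (2,1) capped by B -> flip

Answer: (2,1)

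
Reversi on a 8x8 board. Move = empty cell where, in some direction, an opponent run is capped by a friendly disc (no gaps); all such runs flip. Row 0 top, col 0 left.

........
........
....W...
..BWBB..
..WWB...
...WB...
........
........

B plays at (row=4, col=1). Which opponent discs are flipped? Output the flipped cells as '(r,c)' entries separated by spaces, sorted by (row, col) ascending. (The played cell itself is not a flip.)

Dir NW: first cell '.' (not opp) -> no flip
Dir N: first cell '.' (not opp) -> no flip
Dir NE: first cell 'B' (not opp) -> no flip
Dir W: first cell '.' (not opp) -> no flip
Dir E: opp run (4,2) (4,3) capped by B -> flip
Dir SW: first cell '.' (not opp) -> no flip
Dir S: first cell '.' (not opp) -> no flip
Dir SE: first cell '.' (not opp) -> no flip

Answer: (4,2) (4,3)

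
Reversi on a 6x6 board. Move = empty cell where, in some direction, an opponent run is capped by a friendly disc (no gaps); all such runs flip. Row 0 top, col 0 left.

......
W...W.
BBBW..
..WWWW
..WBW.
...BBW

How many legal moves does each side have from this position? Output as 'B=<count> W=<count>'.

-- B to move --
(0,0): flips 1 -> legal
(0,1): no bracket -> illegal
(0,3): no bracket -> illegal
(0,4): no bracket -> illegal
(0,5): no bracket -> illegal
(1,1): no bracket -> illegal
(1,2): no bracket -> illegal
(1,3): flips 2 -> legal
(1,5): no bracket -> illegal
(2,4): flips 3 -> legal
(2,5): flips 1 -> legal
(3,1): flips 1 -> legal
(4,1): flips 1 -> legal
(4,5): flips 1 -> legal
(5,1): no bracket -> illegal
(5,2): flips 2 -> legal
B mobility = 8
-- W to move --
(1,1): flips 1 -> legal
(1,2): flips 1 -> legal
(1,3): no bracket -> illegal
(3,0): flips 1 -> legal
(3,1): no bracket -> illegal
(4,5): no bracket -> illegal
(5,2): flips 3 -> legal
W mobility = 4

Answer: B=8 W=4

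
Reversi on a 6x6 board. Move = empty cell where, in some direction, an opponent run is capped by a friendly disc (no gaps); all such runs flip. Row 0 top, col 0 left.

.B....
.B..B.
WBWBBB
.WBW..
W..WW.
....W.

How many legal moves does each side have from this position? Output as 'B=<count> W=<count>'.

Answer: B=7 W=6

Derivation:
-- B to move --
(1,0): no bracket -> illegal
(1,2): flips 1 -> legal
(1,3): no bracket -> illegal
(3,0): flips 1 -> legal
(3,4): flips 1 -> legal
(3,5): no bracket -> illegal
(4,1): flips 1 -> legal
(4,2): flips 1 -> legal
(4,5): no bracket -> illegal
(5,0): no bracket -> illegal
(5,1): no bracket -> illegal
(5,2): no bracket -> illegal
(5,3): flips 2 -> legal
(5,5): flips 3 -> legal
B mobility = 7
-- W to move --
(0,0): flips 1 -> legal
(0,2): flips 1 -> legal
(0,3): no bracket -> illegal
(0,4): no bracket -> illegal
(0,5): no bracket -> illegal
(1,0): flips 2 -> legal
(1,2): no bracket -> illegal
(1,3): flips 1 -> legal
(1,5): flips 1 -> legal
(3,0): no bracket -> illegal
(3,4): no bracket -> illegal
(3,5): no bracket -> illegal
(4,1): no bracket -> illegal
(4,2): flips 1 -> legal
W mobility = 6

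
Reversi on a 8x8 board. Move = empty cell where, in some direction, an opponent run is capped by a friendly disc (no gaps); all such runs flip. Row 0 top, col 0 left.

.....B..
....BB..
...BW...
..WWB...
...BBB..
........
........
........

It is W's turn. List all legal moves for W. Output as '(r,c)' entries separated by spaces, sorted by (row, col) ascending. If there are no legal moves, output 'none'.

(0,3): no bracket -> illegal
(0,4): flips 1 -> legal
(0,6): flips 1 -> legal
(1,2): no bracket -> illegal
(1,3): flips 1 -> legal
(1,6): no bracket -> illegal
(2,2): flips 1 -> legal
(2,5): no bracket -> illegal
(2,6): no bracket -> illegal
(3,5): flips 1 -> legal
(3,6): no bracket -> illegal
(4,2): no bracket -> illegal
(4,6): no bracket -> illegal
(5,2): no bracket -> illegal
(5,3): flips 1 -> legal
(5,4): flips 3 -> legal
(5,5): flips 1 -> legal
(5,6): no bracket -> illegal

Answer: (0,4) (0,6) (1,3) (2,2) (3,5) (5,3) (5,4) (5,5)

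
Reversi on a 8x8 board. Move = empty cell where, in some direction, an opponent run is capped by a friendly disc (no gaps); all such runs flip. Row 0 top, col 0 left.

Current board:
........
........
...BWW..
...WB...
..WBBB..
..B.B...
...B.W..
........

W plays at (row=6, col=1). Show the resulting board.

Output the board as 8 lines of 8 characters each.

Answer: ........
........
...BWW..
...WW...
..WWBB..
..W.B...
.W.B.W..
........

Derivation:
Place W at (6,1); scan 8 dirs for brackets.
Dir NW: first cell '.' (not opp) -> no flip
Dir N: first cell '.' (not opp) -> no flip
Dir NE: opp run (5,2) (4,3) (3,4) capped by W -> flip
Dir W: first cell '.' (not opp) -> no flip
Dir E: first cell '.' (not opp) -> no flip
Dir SW: first cell '.' (not opp) -> no flip
Dir S: first cell '.' (not opp) -> no flip
Dir SE: first cell '.' (not opp) -> no flip
All flips: (3,4) (4,3) (5,2)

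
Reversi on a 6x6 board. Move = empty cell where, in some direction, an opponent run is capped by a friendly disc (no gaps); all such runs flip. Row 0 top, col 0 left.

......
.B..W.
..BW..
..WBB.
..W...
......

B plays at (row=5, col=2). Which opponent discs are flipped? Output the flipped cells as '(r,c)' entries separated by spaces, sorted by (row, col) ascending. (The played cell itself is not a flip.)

Answer: (3,2) (4,2)

Derivation:
Dir NW: first cell '.' (not opp) -> no flip
Dir N: opp run (4,2) (3,2) capped by B -> flip
Dir NE: first cell '.' (not opp) -> no flip
Dir W: first cell '.' (not opp) -> no flip
Dir E: first cell '.' (not opp) -> no flip
Dir SW: edge -> no flip
Dir S: edge -> no flip
Dir SE: edge -> no flip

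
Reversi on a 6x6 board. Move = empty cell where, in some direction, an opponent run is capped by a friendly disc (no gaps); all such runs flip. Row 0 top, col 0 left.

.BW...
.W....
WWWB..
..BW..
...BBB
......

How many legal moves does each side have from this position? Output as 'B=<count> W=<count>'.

Answer: B=6 W=8

Derivation:
-- B to move --
(0,0): flips 3 -> legal
(0,3): flips 1 -> legal
(1,0): flips 1 -> legal
(1,2): flips 1 -> legal
(1,3): no bracket -> illegal
(2,4): no bracket -> illegal
(3,0): no bracket -> illegal
(3,1): flips 2 -> legal
(3,4): flips 1 -> legal
(4,2): no bracket -> illegal
B mobility = 6
-- W to move --
(0,0): flips 1 -> legal
(1,0): no bracket -> illegal
(1,2): no bracket -> illegal
(1,3): flips 1 -> legal
(1,4): no bracket -> illegal
(2,4): flips 1 -> legal
(3,1): flips 1 -> legal
(3,4): no bracket -> illegal
(3,5): no bracket -> illegal
(4,1): no bracket -> illegal
(4,2): flips 1 -> legal
(5,2): no bracket -> illegal
(5,3): flips 1 -> legal
(5,4): flips 2 -> legal
(5,5): flips 1 -> legal
W mobility = 8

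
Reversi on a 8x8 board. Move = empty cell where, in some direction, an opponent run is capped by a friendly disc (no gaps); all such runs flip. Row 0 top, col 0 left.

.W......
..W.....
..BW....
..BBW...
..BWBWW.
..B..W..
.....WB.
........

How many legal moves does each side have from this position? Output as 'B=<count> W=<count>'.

-- B to move --
(0,0): no bracket -> illegal
(0,2): flips 1 -> legal
(0,3): no bracket -> illegal
(1,0): no bracket -> illegal
(1,1): no bracket -> illegal
(1,3): flips 1 -> legal
(1,4): flips 1 -> legal
(2,1): no bracket -> illegal
(2,4): flips 2 -> legal
(2,5): flips 2 -> legal
(3,5): flips 1 -> legal
(3,6): no bracket -> illegal
(3,7): no bracket -> illegal
(4,7): flips 2 -> legal
(5,3): flips 1 -> legal
(5,4): flips 1 -> legal
(5,6): no bracket -> illegal
(5,7): no bracket -> illegal
(6,4): flips 1 -> legal
(7,4): no bracket -> illegal
(7,5): no bracket -> illegal
(7,6): no bracket -> illegal
B mobility = 10
-- W to move --
(1,1): flips 3 -> legal
(1,3): no bracket -> illegal
(2,1): flips 2 -> legal
(2,4): no bracket -> illegal
(3,1): flips 2 -> legal
(3,5): no bracket -> illegal
(4,1): flips 2 -> legal
(5,1): no bracket -> illegal
(5,3): no bracket -> illegal
(5,4): flips 1 -> legal
(5,6): no bracket -> illegal
(5,7): no bracket -> illegal
(6,1): flips 1 -> legal
(6,2): flips 4 -> legal
(6,3): no bracket -> illegal
(6,7): flips 1 -> legal
(7,5): no bracket -> illegal
(7,6): no bracket -> illegal
(7,7): flips 1 -> legal
W mobility = 9

Answer: B=10 W=9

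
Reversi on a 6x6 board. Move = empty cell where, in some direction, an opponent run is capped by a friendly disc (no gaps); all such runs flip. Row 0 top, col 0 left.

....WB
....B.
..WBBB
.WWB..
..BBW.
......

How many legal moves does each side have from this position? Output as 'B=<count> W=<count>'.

Answer: B=9 W=5

Derivation:
-- B to move --
(0,3): flips 1 -> legal
(1,1): flips 1 -> legal
(1,2): flips 2 -> legal
(1,3): no bracket -> illegal
(1,5): no bracket -> illegal
(2,0): flips 1 -> legal
(2,1): flips 2 -> legal
(3,0): flips 2 -> legal
(3,4): no bracket -> illegal
(3,5): no bracket -> illegal
(4,0): no bracket -> illegal
(4,1): flips 1 -> legal
(4,5): flips 1 -> legal
(5,3): no bracket -> illegal
(5,4): no bracket -> illegal
(5,5): flips 1 -> legal
B mobility = 9
-- W to move --
(0,3): no bracket -> illegal
(1,2): no bracket -> illegal
(1,3): no bracket -> illegal
(1,5): no bracket -> illegal
(3,4): flips 3 -> legal
(3,5): no bracket -> illegal
(4,1): flips 2 -> legal
(5,1): no bracket -> illegal
(5,2): flips 1 -> legal
(5,3): flips 1 -> legal
(5,4): flips 1 -> legal
W mobility = 5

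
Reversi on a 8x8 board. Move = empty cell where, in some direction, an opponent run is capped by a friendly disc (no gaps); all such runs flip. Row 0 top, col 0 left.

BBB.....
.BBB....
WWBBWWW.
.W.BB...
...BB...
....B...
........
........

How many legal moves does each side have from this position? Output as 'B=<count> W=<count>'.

-- B to move --
(1,0): no bracket -> illegal
(1,4): flips 1 -> legal
(1,5): flips 1 -> legal
(1,6): flips 1 -> legal
(1,7): no bracket -> illegal
(2,7): flips 3 -> legal
(3,0): flips 1 -> legal
(3,2): no bracket -> illegal
(3,5): flips 1 -> legal
(3,6): no bracket -> illegal
(3,7): no bracket -> illegal
(4,0): flips 1 -> legal
(4,1): flips 2 -> legal
(4,2): no bracket -> illegal
B mobility = 8
-- W to move --
(0,3): flips 1 -> legal
(0,4): flips 2 -> legal
(1,0): no bracket -> illegal
(1,4): no bracket -> illegal
(3,2): no bracket -> illegal
(3,5): no bracket -> illegal
(4,2): flips 1 -> legal
(4,5): no bracket -> illegal
(5,2): flips 2 -> legal
(5,3): no bracket -> illegal
(5,5): no bracket -> illegal
(6,3): no bracket -> illegal
(6,4): flips 3 -> legal
(6,5): no bracket -> illegal
W mobility = 5

Answer: B=8 W=5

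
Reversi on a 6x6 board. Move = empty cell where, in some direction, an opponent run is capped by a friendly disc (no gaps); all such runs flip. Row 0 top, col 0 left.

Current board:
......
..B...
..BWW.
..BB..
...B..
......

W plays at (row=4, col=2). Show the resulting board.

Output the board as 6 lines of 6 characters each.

Answer: ......
..B...
..BWW.
..BW..
..WB..
......

Derivation:
Place W at (4,2); scan 8 dirs for brackets.
Dir NW: first cell '.' (not opp) -> no flip
Dir N: opp run (3,2) (2,2) (1,2), next='.' -> no flip
Dir NE: opp run (3,3) capped by W -> flip
Dir W: first cell '.' (not opp) -> no flip
Dir E: opp run (4,3), next='.' -> no flip
Dir SW: first cell '.' (not opp) -> no flip
Dir S: first cell '.' (not opp) -> no flip
Dir SE: first cell '.' (not opp) -> no flip
All flips: (3,3)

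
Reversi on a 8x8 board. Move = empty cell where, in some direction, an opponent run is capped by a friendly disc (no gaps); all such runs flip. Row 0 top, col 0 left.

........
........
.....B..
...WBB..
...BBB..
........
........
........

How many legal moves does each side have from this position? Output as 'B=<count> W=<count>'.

-- B to move --
(2,2): flips 1 -> legal
(2,3): flips 1 -> legal
(2,4): no bracket -> illegal
(3,2): flips 1 -> legal
(4,2): no bracket -> illegal
B mobility = 3
-- W to move --
(1,4): no bracket -> illegal
(1,5): no bracket -> illegal
(1,6): no bracket -> illegal
(2,3): no bracket -> illegal
(2,4): no bracket -> illegal
(2,6): no bracket -> illegal
(3,2): no bracket -> illegal
(3,6): flips 2 -> legal
(4,2): no bracket -> illegal
(4,6): no bracket -> illegal
(5,2): no bracket -> illegal
(5,3): flips 1 -> legal
(5,4): no bracket -> illegal
(5,5): flips 1 -> legal
(5,6): no bracket -> illegal
W mobility = 3

Answer: B=3 W=3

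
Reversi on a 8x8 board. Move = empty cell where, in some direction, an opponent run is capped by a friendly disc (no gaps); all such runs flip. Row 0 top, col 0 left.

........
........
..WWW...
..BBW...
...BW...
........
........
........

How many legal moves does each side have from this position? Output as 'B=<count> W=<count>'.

Answer: B=9 W=5

Derivation:
-- B to move --
(1,1): flips 1 -> legal
(1,2): flips 1 -> legal
(1,3): flips 1 -> legal
(1,4): flips 1 -> legal
(1,5): flips 1 -> legal
(2,1): no bracket -> illegal
(2,5): flips 1 -> legal
(3,1): no bracket -> illegal
(3,5): flips 1 -> legal
(4,5): flips 1 -> legal
(5,3): no bracket -> illegal
(5,4): no bracket -> illegal
(5,5): flips 1 -> legal
B mobility = 9
-- W to move --
(2,1): no bracket -> illegal
(3,1): flips 2 -> legal
(4,1): flips 1 -> legal
(4,2): flips 3 -> legal
(5,2): flips 1 -> legal
(5,3): flips 2 -> legal
(5,4): no bracket -> illegal
W mobility = 5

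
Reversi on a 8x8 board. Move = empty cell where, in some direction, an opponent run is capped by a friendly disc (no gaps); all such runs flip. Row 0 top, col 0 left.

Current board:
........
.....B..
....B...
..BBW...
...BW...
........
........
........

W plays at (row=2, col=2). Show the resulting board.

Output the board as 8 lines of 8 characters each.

Place W at (2,2); scan 8 dirs for brackets.
Dir NW: first cell '.' (not opp) -> no flip
Dir N: first cell '.' (not opp) -> no flip
Dir NE: first cell '.' (not opp) -> no flip
Dir W: first cell '.' (not opp) -> no flip
Dir E: first cell '.' (not opp) -> no flip
Dir SW: first cell '.' (not opp) -> no flip
Dir S: opp run (3,2), next='.' -> no flip
Dir SE: opp run (3,3) capped by W -> flip
All flips: (3,3)

Answer: ........
.....B..
..W.B...
..BWW...
...BW...
........
........
........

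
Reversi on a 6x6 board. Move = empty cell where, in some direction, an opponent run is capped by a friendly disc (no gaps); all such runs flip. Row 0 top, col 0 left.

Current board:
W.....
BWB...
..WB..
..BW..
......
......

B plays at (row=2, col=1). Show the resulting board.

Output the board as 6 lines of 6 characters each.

Answer: W.....
BWB...
.BBB..
..BW..
......
......

Derivation:
Place B at (2,1); scan 8 dirs for brackets.
Dir NW: first cell 'B' (not opp) -> no flip
Dir N: opp run (1,1), next='.' -> no flip
Dir NE: first cell 'B' (not opp) -> no flip
Dir W: first cell '.' (not opp) -> no flip
Dir E: opp run (2,2) capped by B -> flip
Dir SW: first cell '.' (not opp) -> no flip
Dir S: first cell '.' (not opp) -> no flip
Dir SE: first cell 'B' (not opp) -> no flip
All flips: (2,2)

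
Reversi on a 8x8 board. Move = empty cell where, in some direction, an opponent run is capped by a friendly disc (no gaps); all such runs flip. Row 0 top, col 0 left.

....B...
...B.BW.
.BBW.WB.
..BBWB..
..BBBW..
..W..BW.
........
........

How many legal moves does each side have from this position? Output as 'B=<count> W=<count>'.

Answer: B=9 W=12

Derivation:
-- B to move --
(0,5): no bracket -> illegal
(0,6): flips 1 -> legal
(0,7): flips 3 -> legal
(1,2): no bracket -> illegal
(1,4): flips 1 -> legal
(1,7): flips 1 -> legal
(2,4): flips 3 -> legal
(2,7): no bracket -> illegal
(3,6): no bracket -> illegal
(4,1): no bracket -> illegal
(4,6): flips 1 -> legal
(4,7): no bracket -> illegal
(5,1): no bracket -> illegal
(5,3): no bracket -> illegal
(5,4): no bracket -> illegal
(5,7): flips 1 -> legal
(6,1): flips 1 -> legal
(6,2): flips 1 -> legal
(6,3): no bracket -> illegal
(6,5): no bracket -> illegal
(6,6): no bracket -> illegal
(6,7): no bracket -> illegal
B mobility = 9
-- W to move --
(0,2): no bracket -> illegal
(0,3): flips 1 -> legal
(0,5): flips 1 -> legal
(0,6): no bracket -> illegal
(1,0): no bracket -> illegal
(1,1): no bracket -> illegal
(1,2): flips 3 -> legal
(1,4): flips 1 -> legal
(1,7): no bracket -> illegal
(2,0): flips 2 -> legal
(2,4): no bracket -> illegal
(2,7): flips 1 -> legal
(3,0): no bracket -> illegal
(3,1): flips 2 -> legal
(3,6): flips 2 -> legal
(3,7): no bracket -> illegal
(4,1): flips 4 -> legal
(4,6): no bracket -> illegal
(5,1): no bracket -> illegal
(5,3): flips 2 -> legal
(5,4): flips 2 -> legal
(6,4): no bracket -> illegal
(6,5): flips 1 -> legal
(6,6): no bracket -> illegal
W mobility = 12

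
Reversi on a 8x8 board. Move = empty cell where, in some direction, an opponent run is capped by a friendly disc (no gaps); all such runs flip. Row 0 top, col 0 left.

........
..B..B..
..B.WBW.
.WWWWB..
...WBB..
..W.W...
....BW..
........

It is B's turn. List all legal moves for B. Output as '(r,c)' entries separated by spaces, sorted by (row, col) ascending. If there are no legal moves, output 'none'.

(1,3): flips 1 -> legal
(1,4): flips 2 -> legal
(1,6): no bracket -> illegal
(1,7): flips 1 -> legal
(2,0): no bracket -> illegal
(2,1): no bracket -> illegal
(2,3): flips 2 -> legal
(2,7): flips 1 -> legal
(3,0): flips 4 -> legal
(3,6): no bracket -> illegal
(3,7): flips 1 -> legal
(4,0): flips 1 -> legal
(4,1): no bracket -> illegal
(4,2): flips 4 -> legal
(5,1): no bracket -> illegal
(5,3): no bracket -> illegal
(5,5): no bracket -> illegal
(5,6): no bracket -> illegal
(6,1): flips 3 -> legal
(6,2): no bracket -> illegal
(6,3): flips 1 -> legal
(6,6): flips 1 -> legal
(7,4): no bracket -> illegal
(7,5): no bracket -> illegal
(7,6): no bracket -> illegal

Answer: (1,3) (1,4) (1,7) (2,3) (2,7) (3,0) (3,7) (4,0) (4,2) (6,1) (6,3) (6,6)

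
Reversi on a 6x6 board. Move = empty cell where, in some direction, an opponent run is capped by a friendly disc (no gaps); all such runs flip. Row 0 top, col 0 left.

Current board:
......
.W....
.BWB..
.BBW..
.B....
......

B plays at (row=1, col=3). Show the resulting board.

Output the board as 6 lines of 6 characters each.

Place B at (1,3); scan 8 dirs for brackets.
Dir NW: first cell '.' (not opp) -> no flip
Dir N: first cell '.' (not opp) -> no flip
Dir NE: first cell '.' (not opp) -> no flip
Dir W: first cell '.' (not opp) -> no flip
Dir E: first cell '.' (not opp) -> no flip
Dir SW: opp run (2,2) capped by B -> flip
Dir S: first cell 'B' (not opp) -> no flip
Dir SE: first cell '.' (not opp) -> no flip
All flips: (2,2)

Answer: ......
.W.B..
.BBB..
.BBW..
.B....
......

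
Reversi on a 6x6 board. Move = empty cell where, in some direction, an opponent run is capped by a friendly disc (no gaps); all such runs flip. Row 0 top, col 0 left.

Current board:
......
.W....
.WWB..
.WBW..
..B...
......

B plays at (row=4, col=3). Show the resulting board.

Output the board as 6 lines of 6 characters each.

Answer: ......
.W....
.WWB..
.WBB..
..BB..
......

Derivation:
Place B at (4,3); scan 8 dirs for brackets.
Dir NW: first cell 'B' (not opp) -> no flip
Dir N: opp run (3,3) capped by B -> flip
Dir NE: first cell '.' (not opp) -> no flip
Dir W: first cell 'B' (not opp) -> no flip
Dir E: first cell '.' (not opp) -> no flip
Dir SW: first cell '.' (not opp) -> no flip
Dir S: first cell '.' (not opp) -> no flip
Dir SE: first cell '.' (not opp) -> no flip
All flips: (3,3)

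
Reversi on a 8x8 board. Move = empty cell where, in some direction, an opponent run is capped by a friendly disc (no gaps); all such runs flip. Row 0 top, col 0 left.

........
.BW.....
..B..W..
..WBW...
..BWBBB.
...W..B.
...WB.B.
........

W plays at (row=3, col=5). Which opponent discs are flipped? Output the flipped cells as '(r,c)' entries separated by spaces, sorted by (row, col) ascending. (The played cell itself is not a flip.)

Answer: (4,4)

Derivation:
Dir NW: first cell '.' (not opp) -> no flip
Dir N: first cell 'W' (not opp) -> no flip
Dir NE: first cell '.' (not opp) -> no flip
Dir W: first cell 'W' (not opp) -> no flip
Dir E: first cell '.' (not opp) -> no flip
Dir SW: opp run (4,4) capped by W -> flip
Dir S: opp run (4,5), next='.' -> no flip
Dir SE: opp run (4,6), next='.' -> no flip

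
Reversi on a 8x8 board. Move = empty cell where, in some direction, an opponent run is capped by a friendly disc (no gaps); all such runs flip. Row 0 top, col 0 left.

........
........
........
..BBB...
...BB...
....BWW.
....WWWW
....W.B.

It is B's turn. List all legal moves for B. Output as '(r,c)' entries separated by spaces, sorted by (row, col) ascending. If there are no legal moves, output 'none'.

Answer: (4,6) (5,7) (7,7)

Derivation:
(4,5): no bracket -> illegal
(4,6): flips 2 -> legal
(4,7): no bracket -> illegal
(5,3): no bracket -> illegal
(5,7): flips 2 -> legal
(6,3): no bracket -> illegal
(7,3): no bracket -> illegal
(7,5): no bracket -> illegal
(7,7): flips 2 -> legal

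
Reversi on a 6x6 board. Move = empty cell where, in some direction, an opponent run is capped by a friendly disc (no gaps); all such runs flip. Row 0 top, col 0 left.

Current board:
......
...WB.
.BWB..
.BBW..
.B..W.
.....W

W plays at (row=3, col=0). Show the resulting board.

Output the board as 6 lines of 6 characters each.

Place W at (3,0); scan 8 dirs for brackets.
Dir NW: edge -> no flip
Dir N: first cell '.' (not opp) -> no flip
Dir NE: opp run (2,1), next='.' -> no flip
Dir W: edge -> no flip
Dir E: opp run (3,1) (3,2) capped by W -> flip
Dir SW: edge -> no flip
Dir S: first cell '.' (not opp) -> no flip
Dir SE: opp run (4,1), next='.' -> no flip
All flips: (3,1) (3,2)

Answer: ......
...WB.
.BWB..
WWWW..
.B..W.
.....W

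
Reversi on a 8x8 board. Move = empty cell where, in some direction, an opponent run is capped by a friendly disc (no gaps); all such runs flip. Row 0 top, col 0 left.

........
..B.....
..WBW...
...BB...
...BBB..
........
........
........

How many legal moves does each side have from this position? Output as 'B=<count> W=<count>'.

-- B to move --
(1,1): flips 1 -> legal
(1,3): no bracket -> illegal
(1,4): flips 1 -> legal
(1,5): flips 1 -> legal
(2,1): flips 1 -> legal
(2,5): flips 1 -> legal
(3,1): no bracket -> illegal
(3,2): flips 1 -> legal
(3,5): no bracket -> illegal
B mobility = 6
-- W to move --
(0,1): no bracket -> illegal
(0,2): flips 1 -> legal
(0,3): no bracket -> illegal
(1,1): no bracket -> illegal
(1,3): no bracket -> illegal
(1,4): no bracket -> illegal
(2,1): no bracket -> illegal
(2,5): no bracket -> illegal
(3,2): no bracket -> illegal
(3,5): no bracket -> illegal
(3,6): no bracket -> illegal
(4,2): flips 1 -> legal
(4,6): no bracket -> illegal
(5,2): no bracket -> illegal
(5,3): no bracket -> illegal
(5,4): flips 2 -> legal
(5,5): flips 2 -> legal
(5,6): no bracket -> illegal
W mobility = 4

Answer: B=6 W=4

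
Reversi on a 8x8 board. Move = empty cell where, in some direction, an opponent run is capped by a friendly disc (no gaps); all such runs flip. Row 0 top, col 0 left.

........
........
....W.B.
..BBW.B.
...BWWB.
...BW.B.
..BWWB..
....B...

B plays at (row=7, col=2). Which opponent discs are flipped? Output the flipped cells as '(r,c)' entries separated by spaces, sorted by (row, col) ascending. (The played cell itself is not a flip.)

Answer: (4,5) (5,4) (6,3)

Derivation:
Dir NW: first cell '.' (not opp) -> no flip
Dir N: first cell 'B' (not opp) -> no flip
Dir NE: opp run (6,3) (5,4) (4,5) capped by B -> flip
Dir W: first cell '.' (not opp) -> no flip
Dir E: first cell '.' (not opp) -> no flip
Dir SW: edge -> no flip
Dir S: edge -> no flip
Dir SE: edge -> no flip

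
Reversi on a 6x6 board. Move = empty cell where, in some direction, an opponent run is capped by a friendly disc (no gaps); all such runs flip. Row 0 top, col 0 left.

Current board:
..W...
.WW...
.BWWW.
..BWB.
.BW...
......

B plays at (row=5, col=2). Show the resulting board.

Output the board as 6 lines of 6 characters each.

Place B at (5,2); scan 8 dirs for brackets.
Dir NW: first cell 'B' (not opp) -> no flip
Dir N: opp run (4,2) capped by B -> flip
Dir NE: first cell '.' (not opp) -> no flip
Dir W: first cell '.' (not opp) -> no flip
Dir E: first cell '.' (not opp) -> no flip
Dir SW: edge -> no flip
Dir S: edge -> no flip
Dir SE: edge -> no flip
All flips: (4,2)

Answer: ..W...
.WW...
.BWWW.
..BWB.
.BB...
..B...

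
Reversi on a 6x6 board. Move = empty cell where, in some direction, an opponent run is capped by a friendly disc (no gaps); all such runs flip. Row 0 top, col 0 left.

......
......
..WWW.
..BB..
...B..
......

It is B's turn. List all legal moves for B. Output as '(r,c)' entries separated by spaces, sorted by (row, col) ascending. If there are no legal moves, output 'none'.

Answer: (1,1) (1,2) (1,3) (1,4) (1,5)

Derivation:
(1,1): flips 1 -> legal
(1,2): flips 1 -> legal
(1,3): flips 1 -> legal
(1,4): flips 1 -> legal
(1,5): flips 1 -> legal
(2,1): no bracket -> illegal
(2,5): no bracket -> illegal
(3,1): no bracket -> illegal
(3,4): no bracket -> illegal
(3,5): no bracket -> illegal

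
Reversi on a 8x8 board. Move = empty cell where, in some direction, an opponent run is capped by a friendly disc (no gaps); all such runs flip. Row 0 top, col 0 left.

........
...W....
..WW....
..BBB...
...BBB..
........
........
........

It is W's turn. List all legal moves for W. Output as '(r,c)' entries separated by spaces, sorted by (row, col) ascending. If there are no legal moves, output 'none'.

Answer: (4,1) (4,2) (5,3) (5,5) (5,6)

Derivation:
(2,1): no bracket -> illegal
(2,4): no bracket -> illegal
(2,5): no bracket -> illegal
(3,1): no bracket -> illegal
(3,5): no bracket -> illegal
(3,6): no bracket -> illegal
(4,1): flips 1 -> legal
(4,2): flips 1 -> legal
(4,6): no bracket -> illegal
(5,2): no bracket -> illegal
(5,3): flips 2 -> legal
(5,4): no bracket -> illegal
(5,5): flips 2 -> legal
(5,6): flips 2 -> legal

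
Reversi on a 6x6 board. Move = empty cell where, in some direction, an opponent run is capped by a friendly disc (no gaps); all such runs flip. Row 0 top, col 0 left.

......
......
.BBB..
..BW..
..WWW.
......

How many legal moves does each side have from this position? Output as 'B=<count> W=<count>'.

-- B to move --
(2,4): no bracket -> illegal
(3,1): no bracket -> illegal
(3,4): flips 1 -> legal
(3,5): no bracket -> illegal
(4,1): no bracket -> illegal
(4,5): no bracket -> illegal
(5,1): no bracket -> illegal
(5,2): flips 1 -> legal
(5,3): flips 2 -> legal
(5,4): flips 1 -> legal
(5,5): flips 2 -> legal
B mobility = 5
-- W to move --
(1,0): flips 2 -> legal
(1,1): flips 1 -> legal
(1,2): flips 2 -> legal
(1,3): flips 1 -> legal
(1,4): no bracket -> illegal
(2,0): no bracket -> illegal
(2,4): no bracket -> illegal
(3,0): no bracket -> illegal
(3,1): flips 1 -> legal
(3,4): no bracket -> illegal
(4,1): no bracket -> illegal
W mobility = 5

Answer: B=5 W=5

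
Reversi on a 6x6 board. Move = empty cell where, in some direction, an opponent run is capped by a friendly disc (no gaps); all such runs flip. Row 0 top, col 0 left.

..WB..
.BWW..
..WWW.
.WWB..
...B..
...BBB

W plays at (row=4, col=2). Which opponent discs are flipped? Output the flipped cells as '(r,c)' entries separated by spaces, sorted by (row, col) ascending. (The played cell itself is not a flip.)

Dir NW: first cell 'W' (not opp) -> no flip
Dir N: first cell 'W' (not opp) -> no flip
Dir NE: opp run (3,3) capped by W -> flip
Dir W: first cell '.' (not opp) -> no flip
Dir E: opp run (4,3), next='.' -> no flip
Dir SW: first cell '.' (not opp) -> no flip
Dir S: first cell '.' (not opp) -> no flip
Dir SE: opp run (5,3), next=edge -> no flip

Answer: (3,3)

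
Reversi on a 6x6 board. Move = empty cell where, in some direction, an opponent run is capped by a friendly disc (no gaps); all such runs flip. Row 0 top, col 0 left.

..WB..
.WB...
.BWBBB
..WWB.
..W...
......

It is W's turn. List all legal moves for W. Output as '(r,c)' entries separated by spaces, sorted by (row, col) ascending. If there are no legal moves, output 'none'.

Answer: (0,4) (1,0) (1,3) (1,4) (1,5) (2,0) (3,1) (3,5)

Derivation:
(0,1): no bracket -> illegal
(0,4): flips 1 -> legal
(1,0): flips 1 -> legal
(1,3): flips 2 -> legal
(1,4): flips 1 -> legal
(1,5): flips 1 -> legal
(2,0): flips 1 -> legal
(3,0): no bracket -> illegal
(3,1): flips 1 -> legal
(3,5): flips 1 -> legal
(4,3): no bracket -> illegal
(4,4): no bracket -> illegal
(4,5): no bracket -> illegal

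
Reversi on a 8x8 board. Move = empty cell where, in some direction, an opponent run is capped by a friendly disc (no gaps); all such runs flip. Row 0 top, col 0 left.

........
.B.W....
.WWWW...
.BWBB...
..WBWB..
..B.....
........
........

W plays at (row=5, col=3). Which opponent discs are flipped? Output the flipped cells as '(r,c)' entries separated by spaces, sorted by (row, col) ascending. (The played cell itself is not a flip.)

Answer: (3,3) (4,3)

Derivation:
Dir NW: first cell 'W' (not opp) -> no flip
Dir N: opp run (4,3) (3,3) capped by W -> flip
Dir NE: first cell 'W' (not opp) -> no flip
Dir W: opp run (5,2), next='.' -> no flip
Dir E: first cell '.' (not opp) -> no flip
Dir SW: first cell '.' (not opp) -> no flip
Dir S: first cell '.' (not opp) -> no flip
Dir SE: first cell '.' (not opp) -> no flip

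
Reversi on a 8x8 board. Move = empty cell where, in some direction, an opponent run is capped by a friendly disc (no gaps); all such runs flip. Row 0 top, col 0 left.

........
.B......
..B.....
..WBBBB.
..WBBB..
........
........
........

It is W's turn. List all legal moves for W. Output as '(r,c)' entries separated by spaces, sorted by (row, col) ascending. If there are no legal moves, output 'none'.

(0,0): no bracket -> illegal
(0,1): no bracket -> illegal
(0,2): no bracket -> illegal
(1,0): no bracket -> illegal
(1,2): flips 1 -> legal
(1,3): no bracket -> illegal
(2,0): no bracket -> illegal
(2,1): no bracket -> illegal
(2,3): no bracket -> illegal
(2,4): flips 1 -> legal
(2,5): no bracket -> illegal
(2,6): no bracket -> illegal
(2,7): no bracket -> illegal
(3,1): no bracket -> illegal
(3,7): flips 4 -> legal
(4,6): flips 3 -> legal
(4,7): no bracket -> illegal
(5,2): no bracket -> illegal
(5,3): no bracket -> illegal
(5,4): flips 1 -> legal
(5,5): no bracket -> illegal
(5,6): no bracket -> illegal

Answer: (1,2) (2,4) (3,7) (4,6) (5,4)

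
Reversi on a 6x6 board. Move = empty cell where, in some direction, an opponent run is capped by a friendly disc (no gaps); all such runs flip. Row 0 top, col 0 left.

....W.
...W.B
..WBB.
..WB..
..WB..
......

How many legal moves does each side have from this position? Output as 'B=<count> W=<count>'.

-- B to move --
(0,2): flips 1 -> legal
(0,3): flips 1 -> legal
(0,5): no bracket -> illegal
(1,1): flips 1 -> legal
(1,2): no bracket -> illegal
(1,4): no bracket -> illegal
(2,1): flips 2 -> legal
(3,1): flips 1 -> legal
(4,1): flips 2 -> legal
(5,1): flips 1 -> legal
(5,2): no bracket -> illegal
(5,3): no bracket -> illegal
B mobility = 7
-- W to move --
(0,5): no bracket -> illegal
(1,2): no bracket -> illegal
(1,4): flips 1 -> legal
(2,5): flips 2 -> legal
(3,4): flips 1 -> legal
(3,5): flips 1 -> legal
(4,4): flips 2 -> legal
(5,2): no bracket -> illegal
(5,3): flips 3 -> legal
(5,4): flips 1 -> legal
W mobility = 7

Answer: B=7 W=7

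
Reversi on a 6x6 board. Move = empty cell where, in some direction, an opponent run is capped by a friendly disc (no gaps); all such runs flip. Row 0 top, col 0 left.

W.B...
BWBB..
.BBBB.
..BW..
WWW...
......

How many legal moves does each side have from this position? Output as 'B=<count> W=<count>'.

Answer: B=8 W=5

Derivation:
-- B to move --
(0,1): flips 1 -> legal
(2,0): flips 1 -> legal
(3,0): no bracket -> illegal
(3,1): no bracket -> illegal
(3,4): flips 1 -> legal
(4,3): flips 1 -> legal
(4,4): flips 1 -> legal
(5,0): flips 1 -> legal
(5,1): flips 2 -> legal
(5,2): flips 1 -> legal
(5,3): no bracket -> illegal
B mobility = 8
-- W to move --
(0,1): no bracket -> illegal
(0,3): flips 2 -> legal
(0,4): no bracket -> illegal
(1,4): flips 4 -> legal
(1,5): flips 1 -> legal
(2,0): flips 1 -> legal
(2,5): no bracket -> illegal
(3,0): no bracket -> illegal
(3,1): flips 2 -> legal
(3,4): no bracket -> illegal
(3,5): no bracket -> illegal
(4,3): no bracket -> illegal
W mobility = 5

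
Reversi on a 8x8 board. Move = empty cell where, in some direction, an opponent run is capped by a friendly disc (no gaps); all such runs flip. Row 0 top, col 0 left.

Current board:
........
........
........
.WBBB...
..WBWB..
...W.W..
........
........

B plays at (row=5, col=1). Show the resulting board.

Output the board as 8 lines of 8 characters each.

Place B at (5,1); scan 8 dirs for brackets.
Dir NW: first cell '.' (not opp) -> no flip
Dir N: first cell '.' (not opp) -> no flip
Dir NE: opp run (4,2) capped by B -> flip
Dir W: first cell '.' (not opp) -> no flip
Dir E: first cell '.' (not opp) -> no flip
Dir SW: first cell '.' (not opp) -> no flip
Dir S: first cell '.' (not opp) -> no flip
Dir SE: first cell '.' (not opp) -> no flip
All flips: (4,2)

Answer: ........
........
........
.WBBB...
..BBWB..
.B.W.W..
........
........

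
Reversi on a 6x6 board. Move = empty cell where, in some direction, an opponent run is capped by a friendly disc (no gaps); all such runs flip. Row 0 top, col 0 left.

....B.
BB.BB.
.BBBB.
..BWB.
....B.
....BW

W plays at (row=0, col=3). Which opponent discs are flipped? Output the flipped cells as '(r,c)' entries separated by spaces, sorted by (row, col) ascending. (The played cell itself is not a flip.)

Dir NW: edge -> no flip
Dir N: edge -> no flip
Dir NE: edge -> no flip
Dir W: first cell '.' (not opp) -> no flip
Dir E: opp run (0,4), next='.' -> no flip
Dir SW: first cell '.' (not opp) -> no flip
Dir S: opp run (1,3) (2,3) capped by W -> flip
Dir SE: opp run (1,4), next='.' -> no flip

Answer: (1,3) (2,3)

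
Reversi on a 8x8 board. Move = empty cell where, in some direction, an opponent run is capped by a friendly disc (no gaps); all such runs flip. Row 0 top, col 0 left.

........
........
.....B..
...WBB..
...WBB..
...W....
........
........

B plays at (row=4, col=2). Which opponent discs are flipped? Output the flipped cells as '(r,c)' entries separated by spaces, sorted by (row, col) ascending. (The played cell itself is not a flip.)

Answer: (4,3)

Derivation:
Dir NW: first cell '.' (not opp) -> no flip
Dir N: first cell '.' (not opp) -> no flip
Dir NE: opp run (3,3), next='.' -> no flip
Dir W: first cell '.' (not opp) -> no flip
Dir E: opp run (4,3) capped by B -> flip
Dir SW: first cell '.' (not opp) -> no flip
Dir S: first cell '.' (not opp) -> no flip
Dir SE: opp run (5,3), next='.' -> no flip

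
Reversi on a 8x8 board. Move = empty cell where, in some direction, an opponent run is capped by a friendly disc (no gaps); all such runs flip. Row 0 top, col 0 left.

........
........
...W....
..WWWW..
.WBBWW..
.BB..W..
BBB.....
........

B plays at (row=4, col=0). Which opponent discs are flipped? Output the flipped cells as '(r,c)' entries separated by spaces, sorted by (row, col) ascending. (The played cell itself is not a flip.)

Answer: (4,1)

Derivation:
Dir NW: edge -> no flip
Dir N: first cell '.' (not opp) -> no flip
Dir NE: first cell '.' (not opp) -> no flip
Dir W: edge -> no flip
Dir E: opp run (4,1) capped by B -> flip
Dir SW: edge -> no flip
Dir S: first cell '.' (not opp) -> no flip
Dir SE: first cell 'B' (not opp) -> no flip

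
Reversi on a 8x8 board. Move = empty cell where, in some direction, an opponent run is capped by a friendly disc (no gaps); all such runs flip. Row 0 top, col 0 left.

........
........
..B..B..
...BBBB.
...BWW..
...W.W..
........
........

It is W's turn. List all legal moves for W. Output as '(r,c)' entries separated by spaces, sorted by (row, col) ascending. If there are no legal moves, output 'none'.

Answer: (1,1) (1,5) (2,3) (2,4) (2,6) (2,7) (4,2)

Derivation:
(1,1): flips 2 -> legal
(1,2): no bracket -> illegal
(1,3): no bracket -> illegal
(1,4): no bracket -> illegal
(1,5): flips 2 -> legal
(1,6): no bracket -> illegal
(2,1): no bracket -> illegal
(2,3): flips 3 -> legal
(2,4): flips 1 -> legal
(2,6): flips 1 -> legal
(2,7): flips 1 -> legal
(3,1): no bracket -> illegal
(3,2): no bracket -> illegal
(3,7): no bracket -> illegal
(4,2): flips 1 -> legal
(4,6): no bracket -> illegal
(4,7): no bracket -> illegal
(5,2): no bracket -> illegal
(5,4): no bracket -> illegal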